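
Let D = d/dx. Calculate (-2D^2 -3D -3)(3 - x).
3 x - 6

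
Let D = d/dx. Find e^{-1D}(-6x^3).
- 6 x^{3} + 18 x^{2} - 18 x + 6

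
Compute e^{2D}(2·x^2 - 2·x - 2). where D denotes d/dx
2 x^{2} + 6 x + 2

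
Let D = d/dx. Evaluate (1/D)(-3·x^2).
- x^{3}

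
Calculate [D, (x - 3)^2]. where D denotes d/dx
2 x - 6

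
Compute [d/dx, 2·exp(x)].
2 e^{x}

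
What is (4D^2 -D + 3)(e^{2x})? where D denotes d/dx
17 e^{2 x}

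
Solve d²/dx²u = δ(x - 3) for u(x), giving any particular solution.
\frac{|x - 3|}{2}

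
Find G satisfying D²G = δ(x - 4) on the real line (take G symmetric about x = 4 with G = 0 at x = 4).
\frac{|x - 4|}{2}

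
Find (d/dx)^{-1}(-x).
- \frac{x^{2}}{2}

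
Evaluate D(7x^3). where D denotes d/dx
21 x^{2}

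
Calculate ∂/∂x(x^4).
4 x^{3}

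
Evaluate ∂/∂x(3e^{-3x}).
- 9 e^{- 3 x}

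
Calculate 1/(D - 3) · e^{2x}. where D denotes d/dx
- e^{2 x}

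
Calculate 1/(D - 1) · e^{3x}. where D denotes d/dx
\frac{e^{3 x}}{2}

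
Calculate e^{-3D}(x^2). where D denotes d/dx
x^{2} - 6 x + 9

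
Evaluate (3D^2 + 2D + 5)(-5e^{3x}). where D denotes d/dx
- 190 e^{3 x}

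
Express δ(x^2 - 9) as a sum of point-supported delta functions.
\frac{\delta(x - 3) + \delta(x + 3)}{6}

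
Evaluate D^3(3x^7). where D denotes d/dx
630 x^{4}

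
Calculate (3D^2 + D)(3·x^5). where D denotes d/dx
15 x^{3} \left(x + 12\right)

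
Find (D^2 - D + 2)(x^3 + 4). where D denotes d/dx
2 x^{3} - 3 x^{2} + 6 x + 8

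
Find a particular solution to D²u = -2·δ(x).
-|x|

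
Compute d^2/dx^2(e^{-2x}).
4 e^{- 2 x}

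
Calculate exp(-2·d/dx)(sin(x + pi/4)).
\sin{\left(x - 2 + \frac{\pi}{4} \right)}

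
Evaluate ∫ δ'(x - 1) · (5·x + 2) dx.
-5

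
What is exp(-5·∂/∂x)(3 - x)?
8 - x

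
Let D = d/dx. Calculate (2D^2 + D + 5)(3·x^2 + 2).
15 x^{2} + 6 x + 22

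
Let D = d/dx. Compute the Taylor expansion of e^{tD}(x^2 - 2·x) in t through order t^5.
t^{2} + 2 t \left(x - 1\right) + x^{2} - 2 x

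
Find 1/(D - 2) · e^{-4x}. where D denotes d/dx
- \frac{e^{- 4 x}}{6}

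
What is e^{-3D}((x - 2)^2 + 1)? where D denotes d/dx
x^{2} - 10 x + 26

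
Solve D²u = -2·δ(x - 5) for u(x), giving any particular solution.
-|x - 5|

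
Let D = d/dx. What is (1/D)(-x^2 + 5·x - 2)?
- \frac{x^{3}}{3} + \frac{5 x^{2}}{2} - 2 x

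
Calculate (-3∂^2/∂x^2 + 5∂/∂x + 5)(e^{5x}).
- 45 e^{5 x}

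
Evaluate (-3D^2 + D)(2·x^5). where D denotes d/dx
10 x^{3} \left(x - 12\right)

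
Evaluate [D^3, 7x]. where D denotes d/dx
21D^{2}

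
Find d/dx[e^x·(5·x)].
5 \left(x + 1\right) e^{x}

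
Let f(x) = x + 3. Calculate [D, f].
1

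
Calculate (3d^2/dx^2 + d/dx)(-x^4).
4 x^{2} \left(- x - 9\right)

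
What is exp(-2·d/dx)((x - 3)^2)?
x^{2} - 10 x + 25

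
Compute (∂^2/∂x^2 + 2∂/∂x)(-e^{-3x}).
- 3 e^{- 3 x}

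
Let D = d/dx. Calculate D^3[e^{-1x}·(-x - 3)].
x e^{- x}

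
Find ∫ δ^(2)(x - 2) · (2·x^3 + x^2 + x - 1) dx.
26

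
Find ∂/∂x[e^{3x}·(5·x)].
\left(15 x + 5\right) e^{3 x}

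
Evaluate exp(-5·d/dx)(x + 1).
x - 4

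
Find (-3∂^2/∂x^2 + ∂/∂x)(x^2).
2 x - 6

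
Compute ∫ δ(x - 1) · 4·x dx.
4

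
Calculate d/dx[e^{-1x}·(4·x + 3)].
\left(1 - 4 x\right) e^{- x}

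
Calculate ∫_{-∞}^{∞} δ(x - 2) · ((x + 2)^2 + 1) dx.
17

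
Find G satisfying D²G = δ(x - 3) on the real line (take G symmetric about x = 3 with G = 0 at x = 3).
\frac{|x - 3|}{2}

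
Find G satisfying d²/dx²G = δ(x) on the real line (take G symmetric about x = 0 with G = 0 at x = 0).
\frac{|x|}{2}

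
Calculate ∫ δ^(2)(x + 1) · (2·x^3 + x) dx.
-12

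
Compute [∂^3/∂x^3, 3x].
9\frac{d^{2}}{dx^{2}}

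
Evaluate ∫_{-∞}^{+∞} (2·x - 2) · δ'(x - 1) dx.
-2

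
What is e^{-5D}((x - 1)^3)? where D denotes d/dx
x^{3} - 18 x^{2} + 108 x - 216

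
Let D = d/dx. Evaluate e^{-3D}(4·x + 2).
4 x - 10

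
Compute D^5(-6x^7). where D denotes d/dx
- 15120 x^{2}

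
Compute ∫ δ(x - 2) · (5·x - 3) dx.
7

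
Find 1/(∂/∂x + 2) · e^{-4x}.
- \frac{e^{- 4 x}}{2}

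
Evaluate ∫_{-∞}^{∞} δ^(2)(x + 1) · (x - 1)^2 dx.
2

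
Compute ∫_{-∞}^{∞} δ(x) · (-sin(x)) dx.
0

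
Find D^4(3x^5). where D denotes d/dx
360 x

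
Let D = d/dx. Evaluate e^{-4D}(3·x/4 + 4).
\frac{3 x}{4} + 1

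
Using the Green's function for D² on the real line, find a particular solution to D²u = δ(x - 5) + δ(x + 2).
\frac{|x - 5|}{2} + \frac{|x + 2|}{2}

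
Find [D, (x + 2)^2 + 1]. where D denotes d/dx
2 x + 4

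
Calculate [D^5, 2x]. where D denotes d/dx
10D^{4}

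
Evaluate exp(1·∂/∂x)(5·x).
5 x + 5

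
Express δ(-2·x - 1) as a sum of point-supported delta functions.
\frac{\delta(x + 1/2)}{2}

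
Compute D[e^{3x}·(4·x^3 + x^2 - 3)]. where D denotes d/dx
\left(12 x^{3} + 15 x^{2} + 2 x - 9\right) e^{3 x}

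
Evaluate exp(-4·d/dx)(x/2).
\frac{x}{2} - 2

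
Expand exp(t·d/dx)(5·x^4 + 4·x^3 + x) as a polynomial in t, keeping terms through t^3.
t^{3} \left(20 x + 4\right) + 6 t^{2} x \left(5 x + 2\right) + t \left(20 x^{3} + 12 x^{2} + 1\right) + 5 x^{4} + 4 x^{3} + x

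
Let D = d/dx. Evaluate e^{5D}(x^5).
x^{5} + 25 x^{4} + 250 x^{3} + 1250 x^{2} + 3125 x + 3125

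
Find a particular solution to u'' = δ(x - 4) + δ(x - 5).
\frac{|x - 4|}{2} + \frac{|x - 5|}{2}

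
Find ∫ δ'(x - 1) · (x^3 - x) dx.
-2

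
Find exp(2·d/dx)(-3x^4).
- 3 x^{4} - 24 x^{3} - 72 x^{2} - 96 x - 48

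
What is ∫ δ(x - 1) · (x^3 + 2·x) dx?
3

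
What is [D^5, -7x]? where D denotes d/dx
-35D^{4}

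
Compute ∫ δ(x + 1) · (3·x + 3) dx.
0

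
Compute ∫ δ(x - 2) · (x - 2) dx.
0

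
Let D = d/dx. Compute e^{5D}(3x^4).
3 x^{4} + 60 x^{3} + 450 x^{2} + 1500 x + 1875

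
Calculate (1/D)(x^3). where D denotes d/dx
\frac{x^{4}}{4}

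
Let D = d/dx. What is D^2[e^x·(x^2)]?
\left(x^{2} + 4 x + 2\right) e^{x}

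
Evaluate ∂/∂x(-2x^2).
- 4 x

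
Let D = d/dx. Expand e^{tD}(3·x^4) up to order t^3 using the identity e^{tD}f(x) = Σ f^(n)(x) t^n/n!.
3 x \left(4 t^{3} + 6 t^{2} x + 4 t x^{2} + x^{3}\right)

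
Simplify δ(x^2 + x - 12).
\frac{\delta(x + 4) + \delta(x - 3)}{7}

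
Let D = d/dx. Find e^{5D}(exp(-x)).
e^{- x - 5}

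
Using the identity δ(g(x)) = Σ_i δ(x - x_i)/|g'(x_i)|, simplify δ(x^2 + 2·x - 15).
\frac{\delta(x - 3) + \delta(x + 5)}{8}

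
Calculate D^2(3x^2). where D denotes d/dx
6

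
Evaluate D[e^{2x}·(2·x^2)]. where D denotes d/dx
4 x \left(x + 1\right) e^{2 x}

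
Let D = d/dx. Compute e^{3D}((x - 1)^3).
x^{3} + 6 x^{2} + 12 x + 8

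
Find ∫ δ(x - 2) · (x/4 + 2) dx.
\frac{5}{2}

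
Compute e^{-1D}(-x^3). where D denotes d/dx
- x^{3} + 3 x^{2} - 3 x + 1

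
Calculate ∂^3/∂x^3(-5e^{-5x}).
625 e^{- 5 x}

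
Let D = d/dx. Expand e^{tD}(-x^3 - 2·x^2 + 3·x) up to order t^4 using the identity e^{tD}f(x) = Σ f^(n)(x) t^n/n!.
- t^{3} - t^{2} \left(3 x + 2\right) - t \left(3 x^{2} + 4 x - 3\right) - x^{3} - 2 x^{2} + 3 x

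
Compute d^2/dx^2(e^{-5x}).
25 e^{- 5 x}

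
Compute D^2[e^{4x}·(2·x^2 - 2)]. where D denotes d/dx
\left(32 x^{2} + 32 x - 28\right) e^{4 x}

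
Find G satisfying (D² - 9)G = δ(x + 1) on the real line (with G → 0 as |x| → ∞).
-\frac{e^{-3|x + 1|}}{6}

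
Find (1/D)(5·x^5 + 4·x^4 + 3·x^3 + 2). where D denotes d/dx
\frac{5 x^{6}}{6} + \frac{4 x^{5}}{5} + \frac{3 x^{4}}{4} + 2 x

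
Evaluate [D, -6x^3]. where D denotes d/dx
- 18 x^{2}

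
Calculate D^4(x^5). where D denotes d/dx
120 x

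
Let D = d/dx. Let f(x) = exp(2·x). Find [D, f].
2 e^{2 x}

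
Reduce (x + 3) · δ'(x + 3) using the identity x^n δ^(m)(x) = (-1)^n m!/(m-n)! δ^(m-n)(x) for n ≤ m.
-\delta(x + 3)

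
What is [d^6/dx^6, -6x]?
-36\frac{d^{5}}{dx^{5}}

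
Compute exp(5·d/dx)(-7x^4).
- 7 x^{4} - 140 x^{3} - 1050 x^{2} - 3500 x - 4375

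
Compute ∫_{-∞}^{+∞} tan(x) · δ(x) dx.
0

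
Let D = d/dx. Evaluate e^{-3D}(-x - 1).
2 - x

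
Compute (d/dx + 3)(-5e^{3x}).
- 30 e^{3 x}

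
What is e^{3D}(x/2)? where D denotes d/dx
\frac{x}{2} + \frac{3}{2}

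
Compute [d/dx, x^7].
7 x^{6}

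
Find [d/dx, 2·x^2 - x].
4 x - 1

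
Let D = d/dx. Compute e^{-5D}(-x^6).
- x^{6} + 30 x^{5} - 375 x^{4} + 2500 x^{3} - 9375 x^{2} + 18750 x - 15625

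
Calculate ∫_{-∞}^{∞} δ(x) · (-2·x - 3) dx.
-3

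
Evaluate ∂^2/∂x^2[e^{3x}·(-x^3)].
- 3 x \left(3 x^{2} + 6 x + 2\right) e^{3 x}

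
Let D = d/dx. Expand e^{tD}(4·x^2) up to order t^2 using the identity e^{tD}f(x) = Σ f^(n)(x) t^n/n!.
4 t^{2} + 8 t x + 4 x^{2}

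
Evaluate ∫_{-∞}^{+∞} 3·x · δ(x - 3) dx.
9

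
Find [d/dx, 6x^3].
18 x^{2}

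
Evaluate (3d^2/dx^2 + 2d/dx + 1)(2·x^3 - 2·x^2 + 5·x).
2 x^{3} + 10 x^{2} + 33 x - 2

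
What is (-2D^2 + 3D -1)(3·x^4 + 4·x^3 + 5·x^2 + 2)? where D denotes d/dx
- 3 x^{4} + 32 x^{3} - 41 x^{2} - 18 x - 22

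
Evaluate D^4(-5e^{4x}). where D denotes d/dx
- 1280 e^{4 x}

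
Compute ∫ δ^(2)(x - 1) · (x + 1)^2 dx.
2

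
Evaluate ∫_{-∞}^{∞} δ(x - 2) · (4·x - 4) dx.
4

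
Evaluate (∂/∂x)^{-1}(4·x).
2 x^{2}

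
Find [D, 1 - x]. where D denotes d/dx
-1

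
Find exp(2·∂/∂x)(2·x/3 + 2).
\frac{2 x}{3} + \frac{10}{3}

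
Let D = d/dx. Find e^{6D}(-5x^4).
- 5 x^{4} - 120 x^{3} - 1080 x^{2} - 4320 x - 6480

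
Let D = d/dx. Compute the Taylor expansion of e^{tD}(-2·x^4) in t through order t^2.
2 x^{2} \left(- 6 t^{2} - 4 t x - x^{2}\right)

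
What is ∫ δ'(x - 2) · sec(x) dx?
- \tan{\left(2 \right)} \sec{\left(2 \right)}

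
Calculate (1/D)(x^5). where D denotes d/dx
\frac{x^{6}}{6}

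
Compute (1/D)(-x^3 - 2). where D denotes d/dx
- \frac{x^{4}}{4} - 2 x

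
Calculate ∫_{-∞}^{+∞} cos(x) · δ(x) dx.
1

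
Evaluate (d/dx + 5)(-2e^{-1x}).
- 8 e^{- x}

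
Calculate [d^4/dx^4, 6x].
24\frac{d^{3}}{dx^{3}}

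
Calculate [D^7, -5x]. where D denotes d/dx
-35D^{6}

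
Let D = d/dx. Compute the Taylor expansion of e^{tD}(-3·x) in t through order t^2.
- 3 t - 3 x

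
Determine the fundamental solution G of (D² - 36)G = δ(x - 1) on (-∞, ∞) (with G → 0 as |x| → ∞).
-\frac{e^{-6|x - 1|}}{12}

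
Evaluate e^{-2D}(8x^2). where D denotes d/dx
8 x^{2} - 32 x + 32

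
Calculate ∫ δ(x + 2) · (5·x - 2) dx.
-12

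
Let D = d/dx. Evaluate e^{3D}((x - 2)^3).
x^{3} + 3 x^{2} + 3 x + 1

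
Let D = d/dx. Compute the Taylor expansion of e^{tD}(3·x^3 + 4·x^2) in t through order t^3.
3 t^{3} + t^{2} \left(9 x + 4\right) + t x \left(9 x + 8\right) + 3 x^{3} + 4 x^{2}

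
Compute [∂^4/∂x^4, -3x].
-12\frac{d^{3}}{dx^{3}}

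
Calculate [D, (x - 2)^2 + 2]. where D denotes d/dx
2 x - 4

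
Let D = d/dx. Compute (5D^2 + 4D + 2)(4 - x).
4 - 2 x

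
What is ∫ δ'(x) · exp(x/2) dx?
- \frac{1}{2}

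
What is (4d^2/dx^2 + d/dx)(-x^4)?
4 x^{2} \left(- x - 12\right)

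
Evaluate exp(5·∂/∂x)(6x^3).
6 x^{3} + 90 x^{2} + 450 x + 750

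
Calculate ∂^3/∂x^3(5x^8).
1680 x^{5}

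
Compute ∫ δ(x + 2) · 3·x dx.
-6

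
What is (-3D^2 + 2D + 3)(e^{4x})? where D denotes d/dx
- 37 e^{4 x}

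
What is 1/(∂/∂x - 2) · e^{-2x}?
- \frac{e^{- 2 x}}{4}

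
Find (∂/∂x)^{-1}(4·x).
2 x^{2}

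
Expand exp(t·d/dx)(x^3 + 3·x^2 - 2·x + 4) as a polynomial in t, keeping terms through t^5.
t^{3} + 3 t^{2} \left(x + 1\right) + t \left(3 x^{2} + 6 x - 2\right) + x^{3} + 3 x^{2} - 2 x + 4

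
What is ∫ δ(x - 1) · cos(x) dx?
\cos{\left(1 \right)}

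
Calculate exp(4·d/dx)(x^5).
x^{5} + 20 x^{4} + 160 x^{3} + 640 x^{2} + 1280 x + 1024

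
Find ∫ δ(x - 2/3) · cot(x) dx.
\cot{\left(\frac{2}{3} \right)}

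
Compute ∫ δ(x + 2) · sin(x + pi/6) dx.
\cos{\left(\frac{\pi}{3} + 2 \right)}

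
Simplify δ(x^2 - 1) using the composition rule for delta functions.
\frac{\delta(x - 1) + \delta(x + 1)}{2}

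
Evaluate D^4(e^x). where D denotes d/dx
e^{x}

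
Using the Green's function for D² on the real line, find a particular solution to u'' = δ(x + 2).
\frac{|x + 2|}{2}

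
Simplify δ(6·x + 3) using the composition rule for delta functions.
\frac{\delta(x + 1/2)}{6}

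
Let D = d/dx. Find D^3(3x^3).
18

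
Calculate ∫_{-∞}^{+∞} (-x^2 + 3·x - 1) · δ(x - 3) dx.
-1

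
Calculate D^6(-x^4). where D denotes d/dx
0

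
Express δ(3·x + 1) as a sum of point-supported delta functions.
\frac{\delta(x + 1/3)}{3}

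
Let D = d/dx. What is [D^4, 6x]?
24D^{3}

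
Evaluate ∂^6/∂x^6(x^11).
332640 x^{5}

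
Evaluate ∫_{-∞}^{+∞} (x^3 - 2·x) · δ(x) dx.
0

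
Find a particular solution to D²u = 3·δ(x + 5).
\frac{3|x + 5|}{2}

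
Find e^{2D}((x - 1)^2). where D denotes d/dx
x^{2} + 2 x + 1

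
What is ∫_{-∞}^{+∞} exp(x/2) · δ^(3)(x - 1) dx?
- \frac{e^{\frac{1}{2}}}{8}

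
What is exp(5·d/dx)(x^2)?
x^{2} + 10 x + 25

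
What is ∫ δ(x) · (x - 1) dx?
-1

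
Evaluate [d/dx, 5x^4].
20 x^{3}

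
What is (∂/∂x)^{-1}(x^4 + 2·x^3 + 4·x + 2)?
\frac{x^{5}}{5} + \frac{x^{4}}{2} + 2 x^{2} + 2 x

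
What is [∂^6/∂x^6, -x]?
-6\frac{d^{5}}{dx^{5}}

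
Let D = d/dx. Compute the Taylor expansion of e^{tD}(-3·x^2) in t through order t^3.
- 3 t^{2} - 6 t x - 3 x^{2}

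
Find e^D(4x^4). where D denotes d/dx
4 x^{4} + 16 x^{3} + 24 x^{2} + 16 x + 4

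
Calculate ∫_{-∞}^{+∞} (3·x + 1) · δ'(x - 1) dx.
-3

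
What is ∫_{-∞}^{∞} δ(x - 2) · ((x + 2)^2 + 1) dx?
17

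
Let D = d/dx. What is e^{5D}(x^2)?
x^{2} + 10 x + 25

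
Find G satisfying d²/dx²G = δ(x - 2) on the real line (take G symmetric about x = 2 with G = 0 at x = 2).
\frac{|x - 2|}{2}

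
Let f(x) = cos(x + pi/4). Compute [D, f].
- \sin{\left(x + \frac{\pi}{4} \right)}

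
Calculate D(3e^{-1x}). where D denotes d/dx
- 3 e^{- x}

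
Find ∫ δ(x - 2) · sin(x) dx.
\sin{\left(2 \right)}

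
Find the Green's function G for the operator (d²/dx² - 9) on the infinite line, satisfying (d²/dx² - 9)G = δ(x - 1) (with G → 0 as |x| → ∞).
-\frac{e^{-3|x - 1|}}{6}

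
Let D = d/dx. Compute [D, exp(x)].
e^{x}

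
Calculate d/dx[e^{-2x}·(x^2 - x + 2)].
\left(- 2 x^{2} + 4 x - 5\right) e^{- 2 x}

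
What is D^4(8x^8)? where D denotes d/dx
13440 x^{4}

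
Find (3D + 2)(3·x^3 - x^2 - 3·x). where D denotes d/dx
6 x^{3} + 25 x^{2} - 12 x - 9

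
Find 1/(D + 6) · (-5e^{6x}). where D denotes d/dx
- \frac{5 e^{6 x}}{12}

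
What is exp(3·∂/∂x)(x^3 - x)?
x^{3} + 9 x^{2} + 26 x + 24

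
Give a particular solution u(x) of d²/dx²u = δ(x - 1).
\frac{|x - 1|}{2}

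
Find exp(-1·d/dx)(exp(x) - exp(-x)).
- e^{1 - x} + e^{x - 1}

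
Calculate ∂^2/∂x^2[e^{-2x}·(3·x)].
12 \left(x - 1\right) e^{- 2 x}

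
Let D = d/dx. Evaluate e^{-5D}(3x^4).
3 x^{4} - 60 x^{3} + 450 x^{2} - 1500 x + 1875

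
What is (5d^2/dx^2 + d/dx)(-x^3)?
3 x \left(- x - 10\right)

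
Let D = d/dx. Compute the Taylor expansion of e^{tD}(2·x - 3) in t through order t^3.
2 t + 2 x - 3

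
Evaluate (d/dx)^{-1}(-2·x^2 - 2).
- \frac{2 x^{3}}{3} - 2 x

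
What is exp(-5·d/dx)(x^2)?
x^{2} - 10 x + 25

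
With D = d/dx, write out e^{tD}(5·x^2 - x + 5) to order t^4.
5 t^{2} + t \left(10 x - 1\right) + 5 x^{2} - x + 5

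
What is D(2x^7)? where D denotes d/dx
14 x^{6}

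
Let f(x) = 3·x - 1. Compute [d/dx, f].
3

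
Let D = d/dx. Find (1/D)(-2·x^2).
- \frac{2 x^{3}}{3}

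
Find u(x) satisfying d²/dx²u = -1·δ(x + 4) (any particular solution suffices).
-\frac{|x + 4|}{2}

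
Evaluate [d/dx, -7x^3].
- 21 x^{2}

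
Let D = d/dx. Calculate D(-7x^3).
- 21 x^{2}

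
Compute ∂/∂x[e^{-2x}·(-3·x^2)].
6 x \left(x - 1\right) e^{- 2 x}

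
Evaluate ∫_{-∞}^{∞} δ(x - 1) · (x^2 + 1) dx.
2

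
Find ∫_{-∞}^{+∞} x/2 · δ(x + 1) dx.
- \frac{1}{2}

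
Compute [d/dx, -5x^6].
- 30 x^{5}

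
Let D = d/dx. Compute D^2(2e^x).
2 e^{x}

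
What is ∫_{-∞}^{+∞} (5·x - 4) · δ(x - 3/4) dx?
- \frac{1}{4}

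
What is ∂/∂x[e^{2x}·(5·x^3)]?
x^{2} \left(10 x + 15\right) e^{2 x}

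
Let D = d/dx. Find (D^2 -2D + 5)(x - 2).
5 x - 12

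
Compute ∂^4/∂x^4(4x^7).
3360 x^{3}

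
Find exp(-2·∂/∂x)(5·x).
5 x - 10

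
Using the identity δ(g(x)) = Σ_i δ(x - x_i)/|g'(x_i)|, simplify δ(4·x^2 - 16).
\frac{\delta(x - 2) + \delta(x + 2)}{16}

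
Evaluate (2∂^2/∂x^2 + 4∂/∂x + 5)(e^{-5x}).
35 e^{- 5 x}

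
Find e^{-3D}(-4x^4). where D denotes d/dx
- 4 x^{4} + 48 x^{3} - 216 x^{2} + 432 x - 324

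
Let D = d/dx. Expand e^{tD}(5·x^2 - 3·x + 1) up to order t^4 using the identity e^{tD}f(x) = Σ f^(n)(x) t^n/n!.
5 t^{2} + t \left(10 x - 3\right) + 5 x^{2} - 3 x + 1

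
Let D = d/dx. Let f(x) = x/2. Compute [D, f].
\frac{1}{2}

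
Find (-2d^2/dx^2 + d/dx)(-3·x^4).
12 x^{2} \left(6 - x\right)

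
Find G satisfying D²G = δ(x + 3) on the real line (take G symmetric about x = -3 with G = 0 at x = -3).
\frac{|x + 3|}{2}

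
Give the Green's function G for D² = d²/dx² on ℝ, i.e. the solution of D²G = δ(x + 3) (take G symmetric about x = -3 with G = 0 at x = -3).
\frac{|x + 3|}{2}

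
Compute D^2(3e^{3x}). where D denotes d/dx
27 e^{3 x}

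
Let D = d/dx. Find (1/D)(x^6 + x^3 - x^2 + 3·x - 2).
\frac{x^{7}}{7} + \frac{x^{4}}{4} - \frac{x^{3}}{3} + \frac{3 x^{2}}{2} - 2 x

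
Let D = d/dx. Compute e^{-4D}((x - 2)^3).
x^{3} - 18 x^{2} + 108 x - 216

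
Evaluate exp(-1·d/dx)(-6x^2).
- 6 x^{2} + 12 x - 6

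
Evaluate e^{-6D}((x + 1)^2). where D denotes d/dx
x^{2} - 10 x + 25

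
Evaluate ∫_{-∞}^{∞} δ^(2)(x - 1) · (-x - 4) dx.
0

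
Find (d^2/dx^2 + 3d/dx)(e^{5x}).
40 e^{5 x}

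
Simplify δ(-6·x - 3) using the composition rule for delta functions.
\frac{\delta(x + 1/2)}{6}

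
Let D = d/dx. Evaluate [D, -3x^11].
- 33 x^{10}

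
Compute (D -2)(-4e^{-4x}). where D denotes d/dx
24 e^{- 4 x}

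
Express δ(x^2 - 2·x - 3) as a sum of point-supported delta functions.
\frac{\delta(x + 1) + \delta(x - 3)}{4}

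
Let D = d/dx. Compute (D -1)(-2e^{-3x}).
8 e^{- 3 x}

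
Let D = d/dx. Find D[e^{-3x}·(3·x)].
3 \left(1 - 3 x\right) e^{- 3 x}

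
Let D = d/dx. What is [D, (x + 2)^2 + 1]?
2 x + 4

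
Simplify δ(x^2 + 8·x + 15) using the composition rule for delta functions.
\frac{\delta(x + 5) + \delta(x + 3)}{2}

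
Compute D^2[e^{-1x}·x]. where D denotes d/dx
\left(x - 2\right) e^{- x}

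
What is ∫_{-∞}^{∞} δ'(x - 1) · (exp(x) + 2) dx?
- e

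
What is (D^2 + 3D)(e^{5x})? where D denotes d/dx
40 e^{5 x}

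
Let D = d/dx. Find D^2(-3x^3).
- 18 x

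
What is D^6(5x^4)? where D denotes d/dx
0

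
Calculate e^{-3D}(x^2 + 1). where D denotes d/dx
x^{2} - 6 x + 10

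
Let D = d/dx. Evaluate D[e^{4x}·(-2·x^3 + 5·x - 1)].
\left(- 8 x^{3} - 6 x^{2} + 20 x + 1\right) e^{4 x}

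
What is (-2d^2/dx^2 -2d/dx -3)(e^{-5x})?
- 43 e^{- 5 x}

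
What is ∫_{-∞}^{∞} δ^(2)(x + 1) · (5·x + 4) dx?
0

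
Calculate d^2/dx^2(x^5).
20 x^{3}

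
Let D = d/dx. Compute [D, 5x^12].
60 x^{11}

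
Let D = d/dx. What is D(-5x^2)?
- 10 x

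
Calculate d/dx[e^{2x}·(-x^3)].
x^{2} \left(- 2 x - 3\right) e^{2 x}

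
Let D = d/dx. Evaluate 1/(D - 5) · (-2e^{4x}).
2 e^{4 x}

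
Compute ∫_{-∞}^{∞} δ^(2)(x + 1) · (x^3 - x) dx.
-6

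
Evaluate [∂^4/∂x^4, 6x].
24\frac{d^{3}}{dx^{3}}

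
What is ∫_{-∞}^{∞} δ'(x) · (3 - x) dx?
1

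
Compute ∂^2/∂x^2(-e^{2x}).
- 4 e^{2 x}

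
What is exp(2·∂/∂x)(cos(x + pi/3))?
\cos{\left(x + \frac{\pi}{3} + 2 \right)}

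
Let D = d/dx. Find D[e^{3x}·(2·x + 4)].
\left(6 x + 14\right) e^{3 x}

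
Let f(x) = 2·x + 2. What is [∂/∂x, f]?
2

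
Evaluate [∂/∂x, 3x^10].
30 x^{9}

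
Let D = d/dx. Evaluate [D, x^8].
8 x^{7}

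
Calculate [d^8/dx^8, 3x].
24\frac{d^{7}}{dx^{7}}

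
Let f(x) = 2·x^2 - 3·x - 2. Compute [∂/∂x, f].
4 x - 3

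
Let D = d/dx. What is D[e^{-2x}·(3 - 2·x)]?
4 \left(x - 2\right) e^{- 2 x}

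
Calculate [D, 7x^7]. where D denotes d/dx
49 x^{6}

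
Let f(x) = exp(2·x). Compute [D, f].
2 e^{2 x}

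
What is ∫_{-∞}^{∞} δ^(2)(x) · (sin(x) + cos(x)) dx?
-1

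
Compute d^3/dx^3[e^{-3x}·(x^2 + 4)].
9 \left(- 3 x^{2} + 6 x - 14\right) e^{- 3 x}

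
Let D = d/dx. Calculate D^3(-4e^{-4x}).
256 e^{- 4 x}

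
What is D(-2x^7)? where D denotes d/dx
- 14 x^{6}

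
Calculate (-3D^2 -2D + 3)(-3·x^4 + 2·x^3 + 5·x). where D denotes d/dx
- 9 x^{4} + 30 x^{3} + 96 x^{2} - 21 x - 10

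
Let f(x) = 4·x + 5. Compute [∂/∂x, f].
4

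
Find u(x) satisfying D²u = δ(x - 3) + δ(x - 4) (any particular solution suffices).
\frac{|x - 3|}{2} + \frac{|x - 4|}{2}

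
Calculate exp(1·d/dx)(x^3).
x^{3} + 3 x^{2} + 3 x + 1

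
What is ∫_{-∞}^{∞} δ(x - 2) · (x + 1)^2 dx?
9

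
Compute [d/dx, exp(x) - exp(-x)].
2 \cosh{\left(x \right)}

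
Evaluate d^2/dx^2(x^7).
42 x^{5}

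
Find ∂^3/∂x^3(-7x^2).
0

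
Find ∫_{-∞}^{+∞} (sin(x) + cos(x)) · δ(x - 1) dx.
\cos{\left(1 \right)} + \sin{\left(1 \right)}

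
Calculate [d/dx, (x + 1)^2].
2 x + 2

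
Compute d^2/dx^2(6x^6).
180 x^{4}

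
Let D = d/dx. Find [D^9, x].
9D^{8}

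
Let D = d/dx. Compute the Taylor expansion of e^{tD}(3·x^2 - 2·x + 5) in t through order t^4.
3 t^{2} + 2 t \left(3 x - 1\right) + 3 x^{2} - 2 x + 5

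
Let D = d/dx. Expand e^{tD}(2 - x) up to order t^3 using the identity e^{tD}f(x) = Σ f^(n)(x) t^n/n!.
- t - x + 2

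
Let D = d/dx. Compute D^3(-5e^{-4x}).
320 e^{- 4 x}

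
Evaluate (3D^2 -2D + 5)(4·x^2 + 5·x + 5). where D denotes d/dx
20 x^{2} + 9 x + 39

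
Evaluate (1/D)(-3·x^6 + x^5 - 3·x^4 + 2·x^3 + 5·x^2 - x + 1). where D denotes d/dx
- \frac{3 x^{7}}{7} + \frac{x^{6}}{6} - \frac{3 x^{5}}{5} + \frac{x^{4}}{2} + \frac{5 x^{3}}{3} - \frac{x^{2}}{2} + x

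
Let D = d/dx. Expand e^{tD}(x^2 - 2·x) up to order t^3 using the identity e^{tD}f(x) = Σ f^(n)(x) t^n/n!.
t^{2} + 2 t \left(x - 1\right) + x^{2} - 2 x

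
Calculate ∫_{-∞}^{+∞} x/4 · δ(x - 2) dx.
\frac{1}{2}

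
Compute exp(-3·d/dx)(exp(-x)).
e^{3 - x}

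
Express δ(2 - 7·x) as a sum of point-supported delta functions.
\frac{\delta(x - 2/7)}{7}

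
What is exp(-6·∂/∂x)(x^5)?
x^{5} - 30 x^{4} + 360 x^{3} - 2160 x^{2} + 6480 x - 7776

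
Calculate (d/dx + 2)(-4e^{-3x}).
4 e^{- 3 x}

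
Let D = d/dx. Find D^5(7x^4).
0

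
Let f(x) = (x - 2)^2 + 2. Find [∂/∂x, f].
2 x - 4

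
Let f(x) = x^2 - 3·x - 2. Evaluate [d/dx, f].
2 x - 3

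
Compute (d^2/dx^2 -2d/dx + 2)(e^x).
e^{x}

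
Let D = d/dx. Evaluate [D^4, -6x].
-24D^{3}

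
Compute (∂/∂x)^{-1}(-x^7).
- \frac{x^{8}}{8}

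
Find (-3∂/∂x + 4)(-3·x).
9 - 12 x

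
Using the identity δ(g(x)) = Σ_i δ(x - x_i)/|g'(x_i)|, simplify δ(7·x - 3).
\frac{\delta(x - 3/7)}{7}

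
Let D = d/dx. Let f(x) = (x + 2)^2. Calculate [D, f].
2 x + 4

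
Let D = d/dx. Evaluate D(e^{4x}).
4 e^{4 x}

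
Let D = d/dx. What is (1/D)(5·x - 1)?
\frac{5 x^{2}}{2} - x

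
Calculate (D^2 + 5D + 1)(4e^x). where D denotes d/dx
28 e^{x}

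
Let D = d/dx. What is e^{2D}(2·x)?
2 x + 4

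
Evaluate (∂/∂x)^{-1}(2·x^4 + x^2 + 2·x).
\frac{2 x^{5}}{5} + \frac{x^{3}}{3} + x^{2}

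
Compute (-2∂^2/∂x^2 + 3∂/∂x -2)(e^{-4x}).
- 46 e^{- 4 x}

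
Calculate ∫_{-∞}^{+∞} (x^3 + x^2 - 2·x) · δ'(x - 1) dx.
-3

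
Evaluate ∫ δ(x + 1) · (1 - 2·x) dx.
3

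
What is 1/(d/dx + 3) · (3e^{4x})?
\frac{3 e^{4 x}}{7}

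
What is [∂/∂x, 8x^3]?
24 x^{2}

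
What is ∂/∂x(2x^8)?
16 x^{7}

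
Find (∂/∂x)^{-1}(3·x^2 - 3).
x^{3} - 3 x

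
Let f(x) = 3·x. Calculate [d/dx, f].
3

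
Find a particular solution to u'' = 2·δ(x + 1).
|x + 1|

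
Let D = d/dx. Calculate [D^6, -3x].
-18D^{5}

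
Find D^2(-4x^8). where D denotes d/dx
- 224 x^{6}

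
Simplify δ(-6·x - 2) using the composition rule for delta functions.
\frac{\delta(x + 1/3)}{6}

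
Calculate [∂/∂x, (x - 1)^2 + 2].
2 x - 2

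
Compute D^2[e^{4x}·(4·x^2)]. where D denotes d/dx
\left(64 x^{2} + 64 x + 8\right) e^{4 x}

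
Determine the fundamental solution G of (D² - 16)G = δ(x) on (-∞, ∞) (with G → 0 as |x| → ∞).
-\frac{e^{-4|x|}}{8}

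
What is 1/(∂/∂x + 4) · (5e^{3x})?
\frac{5 e^{3 x}}{7}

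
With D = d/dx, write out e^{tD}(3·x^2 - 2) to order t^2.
3 t^{2} + 6 t x + 3 x^{2} - 2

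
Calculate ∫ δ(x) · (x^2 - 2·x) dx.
0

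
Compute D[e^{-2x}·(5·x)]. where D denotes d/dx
5 \left(1 - 2 x\right) e^{- 2 x}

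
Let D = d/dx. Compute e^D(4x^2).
4 x^{2} + 8 x + 4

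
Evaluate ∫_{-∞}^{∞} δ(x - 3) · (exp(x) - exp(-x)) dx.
2 \sinh{\left(3 \right)}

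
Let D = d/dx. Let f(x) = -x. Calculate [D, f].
-1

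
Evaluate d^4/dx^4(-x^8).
- 1680 x^{4}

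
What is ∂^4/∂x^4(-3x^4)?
-72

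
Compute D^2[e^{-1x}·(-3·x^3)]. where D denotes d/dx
3 x \left(- x^{2} + 6 x - 6\right) e^{- x}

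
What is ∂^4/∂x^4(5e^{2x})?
80 e^{2 x}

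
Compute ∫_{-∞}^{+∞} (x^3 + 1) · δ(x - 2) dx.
9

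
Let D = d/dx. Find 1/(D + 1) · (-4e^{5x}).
- \frac{2 e^{5 x}}{3}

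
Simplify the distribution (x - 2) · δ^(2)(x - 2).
-2\delta'(x - 2)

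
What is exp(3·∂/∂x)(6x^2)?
6 x^{2} + 36 x + 54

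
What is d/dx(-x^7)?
- 7 x^{6}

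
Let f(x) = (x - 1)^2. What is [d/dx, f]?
2 x - 2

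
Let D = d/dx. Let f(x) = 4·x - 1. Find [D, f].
4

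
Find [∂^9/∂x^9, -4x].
-36\frac{d^{8}}{dx^{8}}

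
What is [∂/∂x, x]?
1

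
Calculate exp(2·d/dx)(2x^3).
2 x^{3} + 12 x^{2} + 24 x + 16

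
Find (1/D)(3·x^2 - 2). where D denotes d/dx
x^{3} - 2 x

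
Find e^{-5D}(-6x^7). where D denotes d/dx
- 6 x^{7} + 210 x^{6} - 3150 x^{5} + 26250 x^{4} - 131250 x^{3} + 393750 x^{2} - 656250 x + 468750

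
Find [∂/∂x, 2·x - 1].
2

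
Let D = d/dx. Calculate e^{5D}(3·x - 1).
3 x + 14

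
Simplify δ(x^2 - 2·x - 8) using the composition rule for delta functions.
\frac{\delta(x - 4) + \delta(x + 2)}{6}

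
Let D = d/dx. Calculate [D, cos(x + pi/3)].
- \sin{\left(x + \frac{\pi}{3} \right)}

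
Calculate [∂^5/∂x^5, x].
5\frac{d^{4}}{dx^{4}}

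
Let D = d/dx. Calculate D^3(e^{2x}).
8 e^{2 x}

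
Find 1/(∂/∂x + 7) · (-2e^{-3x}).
- \frac{e^{- 3 x}}{2}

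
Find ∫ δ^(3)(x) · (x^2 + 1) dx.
0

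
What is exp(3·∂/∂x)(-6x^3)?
- 6 x^{3} - 54 x^{2} - 162 x - 162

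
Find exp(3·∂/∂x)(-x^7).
- x^{7} - 21 x^{6} - 189 x^{5} - 945 x^{4} - 2835 x^{3} - 5103 x^{2} - 5103 x - 2187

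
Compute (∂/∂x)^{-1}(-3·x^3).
- \frac{3 x^{4}}{4}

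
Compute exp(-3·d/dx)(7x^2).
7 x^{2} - 42 x + 63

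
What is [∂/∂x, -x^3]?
- 3 x^{2}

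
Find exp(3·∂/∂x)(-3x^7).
- 3 x^{7} - 63 x^{6} - 567 x^{5} - 2835 x^{4} - 8505 x^{3} - 15309 x^{2} - 15309 x - 6561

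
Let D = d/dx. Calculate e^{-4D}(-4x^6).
- 4 x^{6} + 96 x^{5} - 960 x^{4} + 5120 x^{3} - 15360 x^{2} + 24576 x - 16384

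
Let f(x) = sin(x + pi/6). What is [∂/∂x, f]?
\cos{\left(x + \frac{\pi}{6} \right)}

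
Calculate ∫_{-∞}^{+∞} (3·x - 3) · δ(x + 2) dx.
-9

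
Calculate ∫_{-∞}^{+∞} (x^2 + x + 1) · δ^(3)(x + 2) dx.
0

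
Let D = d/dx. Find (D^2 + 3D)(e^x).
4 e^{x}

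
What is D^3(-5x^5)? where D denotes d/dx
- 300 x^{2}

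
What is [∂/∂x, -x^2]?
- 2 x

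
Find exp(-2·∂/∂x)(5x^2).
5 x^{2} - 20 x + 20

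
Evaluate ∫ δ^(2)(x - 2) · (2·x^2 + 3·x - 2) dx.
4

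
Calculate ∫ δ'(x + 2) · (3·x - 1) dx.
-3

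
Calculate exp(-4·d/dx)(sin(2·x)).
\sin{\left(2 x - 8 \right)}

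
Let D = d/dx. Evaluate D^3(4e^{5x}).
500 e^{5 x}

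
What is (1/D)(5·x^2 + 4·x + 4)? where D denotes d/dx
\frac{5 x^{3}}{3} + 2 x^{2} + 4 x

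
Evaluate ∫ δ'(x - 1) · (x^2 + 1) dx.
-2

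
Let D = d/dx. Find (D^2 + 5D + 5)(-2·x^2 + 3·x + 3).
- 10 x^{2} - 5 x + 26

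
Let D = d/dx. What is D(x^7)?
7 x^{6}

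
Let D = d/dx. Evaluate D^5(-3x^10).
- 90720 x^{5}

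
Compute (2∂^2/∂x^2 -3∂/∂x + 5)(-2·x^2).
- 10 x^{2} + 12 x - 8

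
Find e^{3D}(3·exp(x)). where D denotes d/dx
3 e^{x + 3}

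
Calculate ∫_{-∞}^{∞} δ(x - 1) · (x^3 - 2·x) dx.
-1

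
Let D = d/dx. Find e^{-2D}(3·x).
3 x - 6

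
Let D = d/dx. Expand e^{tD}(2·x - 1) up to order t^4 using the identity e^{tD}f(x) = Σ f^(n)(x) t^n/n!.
2 t + 2 x - 1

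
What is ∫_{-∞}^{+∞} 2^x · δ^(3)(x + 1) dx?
- \frac{\log{\left(2 \right)}^{3}}{2}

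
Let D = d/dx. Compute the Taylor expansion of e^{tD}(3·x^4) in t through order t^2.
3 x^{2} \left(6 t^{2} + 4 t x + x^{2}\right)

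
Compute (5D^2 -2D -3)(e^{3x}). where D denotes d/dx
36 e^{3 x}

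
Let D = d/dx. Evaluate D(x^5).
5 x^{4}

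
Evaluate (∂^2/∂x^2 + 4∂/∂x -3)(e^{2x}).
9 e^{2 x}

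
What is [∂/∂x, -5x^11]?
- 55 x^{10}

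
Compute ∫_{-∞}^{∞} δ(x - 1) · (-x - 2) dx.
-3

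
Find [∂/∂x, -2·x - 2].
-2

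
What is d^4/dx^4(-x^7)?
- 840 x^{3}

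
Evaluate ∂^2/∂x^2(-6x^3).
- 36 x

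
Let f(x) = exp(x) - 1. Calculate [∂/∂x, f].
e^{x}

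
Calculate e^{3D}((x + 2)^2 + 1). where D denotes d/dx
x^{2} + 10 x + 26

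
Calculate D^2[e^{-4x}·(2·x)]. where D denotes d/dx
16 \left(2 x - 1\right) e^{- 4 x}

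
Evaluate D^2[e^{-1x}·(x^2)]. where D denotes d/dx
\left(x^{2} - 4 x + 2\right) e^{- x}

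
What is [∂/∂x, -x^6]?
- 6 x^{5}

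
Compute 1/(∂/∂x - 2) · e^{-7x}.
- \frac{e^{- 7 x}}{9}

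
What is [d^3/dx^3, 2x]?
6\frac{d^{2}}{dx^{2}}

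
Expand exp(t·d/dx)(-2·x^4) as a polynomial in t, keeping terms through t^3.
2 x \left(- 4 t^{3} - 6 t^{2} x - 4 t x^{2} - x^{3}\right)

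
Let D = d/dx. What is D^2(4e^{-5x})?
100 e^{- 5 x}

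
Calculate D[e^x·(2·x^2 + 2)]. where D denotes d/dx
2 \left(x^{2} + 2 x + 1\right) e^{x}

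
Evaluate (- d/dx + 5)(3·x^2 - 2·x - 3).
15 x^{2} - 16 x - 13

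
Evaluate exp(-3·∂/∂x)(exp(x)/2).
\frac{e^{x - 3}}{2}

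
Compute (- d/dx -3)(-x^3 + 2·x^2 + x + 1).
3 x^{3} - 3 x^{2} - 7 x - 4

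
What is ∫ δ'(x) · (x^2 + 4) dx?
0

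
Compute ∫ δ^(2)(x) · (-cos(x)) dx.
1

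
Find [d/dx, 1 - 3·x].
-3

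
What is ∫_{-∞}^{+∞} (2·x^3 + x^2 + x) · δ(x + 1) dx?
-2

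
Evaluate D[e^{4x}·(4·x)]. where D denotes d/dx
\left(16 x + 4\right) e^{4 x}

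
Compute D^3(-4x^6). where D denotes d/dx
- 480 x^{3}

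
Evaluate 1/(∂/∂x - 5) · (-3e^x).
\frac{3 e^{x}}{4}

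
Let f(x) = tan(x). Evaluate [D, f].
\frac{1}{\cos^{2}{\left(x \right)}}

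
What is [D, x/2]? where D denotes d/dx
\frac{1}{2}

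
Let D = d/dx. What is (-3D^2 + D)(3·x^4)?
12 x^{2} \left(x - 9\right)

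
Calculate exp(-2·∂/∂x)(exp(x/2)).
e^{\frac{x}{2} - 1}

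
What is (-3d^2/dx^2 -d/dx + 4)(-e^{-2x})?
6 e^{- 2 x}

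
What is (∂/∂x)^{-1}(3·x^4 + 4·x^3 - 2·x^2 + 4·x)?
\frac{3 x^{5}}{5} + x^{4} - \frac{2 x^{3}}{3} + 2 x^{2}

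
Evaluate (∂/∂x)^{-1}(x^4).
\frac{x^{5}}{5}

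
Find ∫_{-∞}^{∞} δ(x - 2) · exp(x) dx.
e^{2}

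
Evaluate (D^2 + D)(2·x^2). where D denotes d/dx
4 x + 4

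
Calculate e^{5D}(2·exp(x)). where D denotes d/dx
2 e^{x + 5}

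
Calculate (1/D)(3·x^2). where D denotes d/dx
x^{3}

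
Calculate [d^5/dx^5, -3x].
-15\frac{d^{4}}{dx^{4}}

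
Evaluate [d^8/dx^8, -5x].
-40\frac{d^{7}}{dx^{7}}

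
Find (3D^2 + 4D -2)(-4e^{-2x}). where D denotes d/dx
- 8 e^{- 2 x}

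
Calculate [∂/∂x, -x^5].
- 5 x^{4}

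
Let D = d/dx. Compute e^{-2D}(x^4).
x^{4} - 8 x^{3} + 24 x^{2} - 32 x + 16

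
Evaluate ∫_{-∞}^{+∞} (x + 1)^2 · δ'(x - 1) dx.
-4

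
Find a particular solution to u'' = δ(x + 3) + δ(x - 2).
\frac{|x + 3|}{2} + \frac{|x - 2|}{2}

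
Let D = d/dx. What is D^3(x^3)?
6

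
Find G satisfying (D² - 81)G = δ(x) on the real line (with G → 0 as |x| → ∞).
-\frac{e^{-9|x|}}{18}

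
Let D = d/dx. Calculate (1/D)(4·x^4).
\frac{4 x^{5}}{5}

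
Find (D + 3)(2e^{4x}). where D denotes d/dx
14 e^{4 x}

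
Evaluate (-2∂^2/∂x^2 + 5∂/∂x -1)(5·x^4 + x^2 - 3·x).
- 5 x^{4} + 100 x^{3} - 121 x^{2} + 13 x - 19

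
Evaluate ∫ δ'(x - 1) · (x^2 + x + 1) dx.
-3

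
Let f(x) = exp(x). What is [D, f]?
e^{x}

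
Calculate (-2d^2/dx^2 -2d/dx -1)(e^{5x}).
- 61 e^{5 x}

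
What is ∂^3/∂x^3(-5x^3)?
-30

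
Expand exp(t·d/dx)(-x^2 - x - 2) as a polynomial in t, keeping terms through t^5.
- t^{2} - t \left(2 x + 1\right) - x^{2} - x - 2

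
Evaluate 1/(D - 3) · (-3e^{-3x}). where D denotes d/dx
\frac{e^{- 3 x}}{2}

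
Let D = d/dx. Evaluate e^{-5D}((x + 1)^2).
x^{2} - 8 x + 16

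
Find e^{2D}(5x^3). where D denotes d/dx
5 x^{3} + 30 x^{2} + 60 x + 40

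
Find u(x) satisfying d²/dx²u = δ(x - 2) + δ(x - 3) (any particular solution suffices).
\frac{|x - 2|}{2} + \frac{|x - 3|}{2}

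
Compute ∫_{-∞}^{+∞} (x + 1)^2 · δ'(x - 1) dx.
-4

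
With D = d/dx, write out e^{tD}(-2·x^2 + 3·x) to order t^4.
- 2 t^{2} - t \left(4 x - 3\right) - 2 x^{2} + 3 x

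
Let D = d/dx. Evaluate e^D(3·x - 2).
3 x + 1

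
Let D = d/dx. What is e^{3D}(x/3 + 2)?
\frac{x}{3} + 3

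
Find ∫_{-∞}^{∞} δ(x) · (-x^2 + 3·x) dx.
0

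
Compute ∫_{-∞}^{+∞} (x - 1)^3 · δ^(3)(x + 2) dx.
-6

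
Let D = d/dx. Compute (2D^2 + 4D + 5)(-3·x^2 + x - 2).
- 15 x^{2} - 19 x - 18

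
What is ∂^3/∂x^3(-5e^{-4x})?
320 e^{- 4 x}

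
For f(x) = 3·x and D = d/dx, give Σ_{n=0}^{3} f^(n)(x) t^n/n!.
3 t + 3 x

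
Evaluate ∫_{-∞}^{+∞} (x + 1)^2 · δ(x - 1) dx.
4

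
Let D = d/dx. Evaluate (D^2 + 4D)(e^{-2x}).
- 4 e^{- 2 x}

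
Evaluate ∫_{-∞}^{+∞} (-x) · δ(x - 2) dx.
-2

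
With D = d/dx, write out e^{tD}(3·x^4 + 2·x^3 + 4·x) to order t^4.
3 t^{4} + t^{3} \left(12 x + 2\right) + 6 t^{2} x \left(3 x + 1\right) + 2 t \left(6 x^{3} + 3 x^{2} + 2\right) + 3 x^{4} + 2 x^{3} + 4 x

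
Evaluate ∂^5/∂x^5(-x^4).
0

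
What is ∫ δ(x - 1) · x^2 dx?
1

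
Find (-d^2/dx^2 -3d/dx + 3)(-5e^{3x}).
75 e^{3 x}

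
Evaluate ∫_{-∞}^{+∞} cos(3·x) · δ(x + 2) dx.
\cos{\left(6 \right)}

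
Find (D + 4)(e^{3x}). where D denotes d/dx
7 e^{3 x}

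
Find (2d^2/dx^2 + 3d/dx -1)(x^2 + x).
- x^{2} + 5 x + 7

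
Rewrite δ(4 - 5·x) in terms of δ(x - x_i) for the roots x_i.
\frac{\delta(x - 4/5)}{5}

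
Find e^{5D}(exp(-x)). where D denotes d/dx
e^{- x - 5}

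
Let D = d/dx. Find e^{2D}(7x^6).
7 x^{6} + 84 x^{5} + 420 x^{4} + 1120 x^{3} + 1680 x^{2} + 1344 x + 448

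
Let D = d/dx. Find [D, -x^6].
- 6 x^{5}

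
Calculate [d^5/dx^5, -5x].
-25\frac{d^{4}}{dx^{4}}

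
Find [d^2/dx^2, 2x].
4\frac{d}{dx}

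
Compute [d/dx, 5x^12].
60 x^{11}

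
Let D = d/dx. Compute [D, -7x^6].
- 42 x^{5}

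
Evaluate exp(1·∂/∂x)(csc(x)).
\csc{\left(x + 1 \right)}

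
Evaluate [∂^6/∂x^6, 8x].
48\frac{d^{5}}{dx^{5}}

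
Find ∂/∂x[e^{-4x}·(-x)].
\left(4 x - 1\right) e^{- 4 x}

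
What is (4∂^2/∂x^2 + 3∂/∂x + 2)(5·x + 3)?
10 x + 21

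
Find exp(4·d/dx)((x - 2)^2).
x^{2} + 4 x + 4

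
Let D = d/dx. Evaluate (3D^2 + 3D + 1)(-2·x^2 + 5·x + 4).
- 2 x^{2} - 7 x + 7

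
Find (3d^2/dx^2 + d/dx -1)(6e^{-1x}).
6 e^{- x}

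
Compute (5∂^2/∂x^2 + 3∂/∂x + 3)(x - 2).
3 x - 3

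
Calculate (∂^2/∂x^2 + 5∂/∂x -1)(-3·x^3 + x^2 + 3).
3 x^{3} - 46 x^{2} - 8 x - 1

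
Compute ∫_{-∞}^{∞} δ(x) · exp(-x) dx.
1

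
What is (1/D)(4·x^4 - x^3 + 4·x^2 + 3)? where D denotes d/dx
\frac{4 x^{5}}{5} - \frac{x^{4}}{4} + \frac{4 x^{3}}{3} + 3 x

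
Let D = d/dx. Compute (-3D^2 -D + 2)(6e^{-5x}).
- 408 e^{- 5 x}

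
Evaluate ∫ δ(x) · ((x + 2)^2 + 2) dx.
6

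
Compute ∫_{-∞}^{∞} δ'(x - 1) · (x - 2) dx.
-1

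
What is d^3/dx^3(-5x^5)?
- 300 x^{2}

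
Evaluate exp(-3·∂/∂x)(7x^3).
7 x^{3} - 63 x^{2} + 189 x - 189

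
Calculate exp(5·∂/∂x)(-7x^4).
- 7 x^{4} - 140 x^{3} - 1050 x^{2} - 3500 x - 4375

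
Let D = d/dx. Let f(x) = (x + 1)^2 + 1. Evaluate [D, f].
2 x + 2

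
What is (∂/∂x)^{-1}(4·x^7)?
\frac{x^{8}}{2}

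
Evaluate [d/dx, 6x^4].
24 x^{3}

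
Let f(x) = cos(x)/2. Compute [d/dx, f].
- \frac{\sin{\left(x \right)}}{2}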